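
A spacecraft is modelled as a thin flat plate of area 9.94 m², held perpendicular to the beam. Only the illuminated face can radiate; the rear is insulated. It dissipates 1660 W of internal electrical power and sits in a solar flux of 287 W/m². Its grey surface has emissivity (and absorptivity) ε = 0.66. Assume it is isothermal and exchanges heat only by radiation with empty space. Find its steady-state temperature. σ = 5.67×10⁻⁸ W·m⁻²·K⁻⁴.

At steady state, absorbed solar power + internal power = radiated power.
Absorbed: α·S·A_cross = 0.66·287·9.940 = 1883 W (cross-section A).
Total input = 1883 + 1660 = 3543 W.
Radiated: εσ·A_surf·T⁴ with A_surf = A = 9.940 m².
T⁴ = 3543/(0.66·5.67×10⁻⁸·9.940) = 9.524×10⁹ K⁴.

T ≈ 312 K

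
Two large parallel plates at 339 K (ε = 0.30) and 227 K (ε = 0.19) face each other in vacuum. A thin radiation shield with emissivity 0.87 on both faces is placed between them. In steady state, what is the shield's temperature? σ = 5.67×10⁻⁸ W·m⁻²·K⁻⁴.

T_s ≈ 309 K

In steady state the net flux on the hot side equals that on the cold side.
σ(T₁⁴−T_s⁴)/D₁ = σ(T_s⁴−T₂⁴)/D₂, with D₁ = 1/ε₁+1/ε_s−1 = 3.483, D₂ = 1/ε_s+1/ε₂−1 = 5.413.
Solve for T_s⁴: T_s⁴ = (D₂·T₁⁴ + D₁·T₂⁴)/(D₁+D₂) = 9.076×10⁹ K⁴.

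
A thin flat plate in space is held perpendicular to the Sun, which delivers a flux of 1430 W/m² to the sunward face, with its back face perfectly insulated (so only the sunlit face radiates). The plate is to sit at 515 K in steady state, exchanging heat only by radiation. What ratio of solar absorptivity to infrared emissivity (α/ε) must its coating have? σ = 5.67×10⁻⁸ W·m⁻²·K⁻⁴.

α/ε ≈ 2.79

Balance: αS·A = εσ·1A·T⁴ ⇒ α/ε = σT⁴/S.
α/ε = 5.67×10⁻⁸·(515)⁴/1430 = 5.67×10⁻⁸·7.034×10¹⁰/1430.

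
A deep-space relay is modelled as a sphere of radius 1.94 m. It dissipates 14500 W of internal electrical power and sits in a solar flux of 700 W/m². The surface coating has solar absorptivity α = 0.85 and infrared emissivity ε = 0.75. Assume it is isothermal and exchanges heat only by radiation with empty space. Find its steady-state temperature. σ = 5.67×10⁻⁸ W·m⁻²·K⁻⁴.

At steady state, absorbed solar power + internal power = radiated power.
Absorbed: α·S·A_cross = 0.85·700·11.82 = 7035 W (cross-section πr²).
Total input = 7035 + 14500 = 21540 W.
Radiated: εσ·A_surf·T⁴ with A_surf = 4πr² = 47.29 m².
T⁴ = 21540/(0.75·5.67×10⁻⁸·47.29) = 1.071×10¹⁰ K⁴.

T ≈ 322 K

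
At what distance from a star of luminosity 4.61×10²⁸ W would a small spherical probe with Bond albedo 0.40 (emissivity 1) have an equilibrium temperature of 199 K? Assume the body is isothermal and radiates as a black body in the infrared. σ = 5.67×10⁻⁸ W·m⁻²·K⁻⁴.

For an isothermal black-emitting sphere, (1−a)S·πr² = σ·4πr²·T⁴ ⇒ S = 4σT⁴/(1−a).
S = 4·5.67×10⁻⁸·(199)⁴/0.600 = 592.8 W/m².
Flux falls as S = L/(4πd²), so d = √(L/(4πS)) = √(4.61×10²⁸/(4π·592.8)).

d ≈ 2.49×10¹² m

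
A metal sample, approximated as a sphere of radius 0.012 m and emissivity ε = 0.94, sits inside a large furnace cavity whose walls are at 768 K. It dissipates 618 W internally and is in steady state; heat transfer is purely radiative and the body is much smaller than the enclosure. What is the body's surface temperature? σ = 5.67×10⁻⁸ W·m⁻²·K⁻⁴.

T ≈ 1610 K

For a small grey body in a large enclosure, net radiated power = εσA(T⁴ − T_w⁴).
Steady state: P = εσA(T⁴ − T_w⁴) with A = 4πr² = 0.001810 m².
T⁴ = P/(εσA) + T_w⁴ = 618/(0.94·5.67×10⁻⁸·0.001810) + (768)⁴
    = 6.408×10¹² + 3.479×10¹¹ = 6.756×10¹² K⁴.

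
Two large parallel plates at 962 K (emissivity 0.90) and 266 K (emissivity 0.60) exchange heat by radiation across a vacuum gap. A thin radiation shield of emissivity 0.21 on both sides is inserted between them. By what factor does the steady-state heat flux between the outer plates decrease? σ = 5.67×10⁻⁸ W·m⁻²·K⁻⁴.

factor ≈ 5.79

Without shield: q₀ = σΔ(T⁴)/(1/ε₁+1/ε₂−1) with denominator 1.778.
With shield the two gaps are in series; the resistances add: (1/ε₁+1/ε_s−1)+(1/ε_s+1/ε₂−1) = 4.873+5.429 = 10.30.
Heat-flux ratio q₀/q = 10.30/1.778.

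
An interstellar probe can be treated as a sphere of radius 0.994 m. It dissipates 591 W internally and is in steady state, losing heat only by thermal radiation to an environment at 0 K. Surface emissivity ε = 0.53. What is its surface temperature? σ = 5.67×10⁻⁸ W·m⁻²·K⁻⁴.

Steady state: internal power = radiated power, P = εσA T⁴.
Radiating area A = 4πr² = 12.42 m².
T⁴ = P/(εσA) = 591/(0.53·5.67×10⁻⁸·12.42) = 1.584×10⁹ K⁴.
T = (1.584×10⁹)^(1/4).

T ≈ 199 K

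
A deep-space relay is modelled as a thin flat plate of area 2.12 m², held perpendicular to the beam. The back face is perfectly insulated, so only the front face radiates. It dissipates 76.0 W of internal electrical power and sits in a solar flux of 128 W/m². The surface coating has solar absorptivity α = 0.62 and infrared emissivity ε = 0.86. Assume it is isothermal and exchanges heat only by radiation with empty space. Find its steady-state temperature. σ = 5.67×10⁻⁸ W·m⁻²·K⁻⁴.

T ≈ 220 K

At steady state, absorbed solar power + internal power = radiated power.
Absorbed: α·S·A_cross = 0.62·128·2.120 = 168.2 W (cross-section A).
Total input = 168.2 + 76.0 = 244.2 W.
Radiated: εσ·A_surf·T⁴ with A_surf = A = 2.120 m².
T⁴ = 244.2/(0.86·5.67×10⁻⁸·2.120) = 2.363×10⁹ K⁴.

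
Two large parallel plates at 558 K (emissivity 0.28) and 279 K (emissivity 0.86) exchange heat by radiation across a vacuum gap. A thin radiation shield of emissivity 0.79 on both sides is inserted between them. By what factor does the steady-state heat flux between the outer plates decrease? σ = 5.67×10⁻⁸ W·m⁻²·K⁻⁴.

factor ≈ 1.41

Without shield: q₀ = σΔ(T⁴)/(1/ε₁+1/ε₂−1) with denominator 3.734.
With shield the two gaps are in series; the resistances add: (1/ε₁+1/ε_s−1)+(1/ε_s+1/ε₂−1) = 3.837+1.429 = 5.266.
Heat-flux ratio q₀/q = 5.266/3.734.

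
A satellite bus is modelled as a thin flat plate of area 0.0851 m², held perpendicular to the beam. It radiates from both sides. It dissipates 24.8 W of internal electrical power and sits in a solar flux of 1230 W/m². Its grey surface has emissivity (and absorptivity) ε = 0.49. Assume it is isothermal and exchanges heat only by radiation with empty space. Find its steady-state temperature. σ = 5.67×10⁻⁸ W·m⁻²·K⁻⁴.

At steady state, absorbed solar power + internal power = radiated power.
Absorbed: α·S·A_cross = 0.49·1230·0.08510 = 51.29 W (cross-section A).
Total input = 51.29 + 24.8 = 76.09 W.
Radiated: εσ·A_surf·T⁴ with A_surf = 2A = 0.1702 m².
T⁴ = 76.09/(0.49·5.67×10⁻⁸·0.1702) = 1.609×10¹⁰ K⁴.

T ≈ 356 K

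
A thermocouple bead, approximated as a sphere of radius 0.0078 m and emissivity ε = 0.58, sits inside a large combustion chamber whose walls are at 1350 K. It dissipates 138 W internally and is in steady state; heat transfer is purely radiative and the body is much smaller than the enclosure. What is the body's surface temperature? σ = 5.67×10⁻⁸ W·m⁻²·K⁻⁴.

For a small grey body in a large enclosure, net radiated power = εσA(T⁴ − T_w⁴).
Steady state: P = εσA(T⁴ − T_w⁴) with A = 4πr² = 7.645×10⁻⁴ m².
T⁴ = P/(εσA) + T_w⁴ = 138/(0.58·5.67×10⁻⁸·7.645×10⁻⁴) + (1350)⁴
    = 5.489×10¹² + 3.322×10¹² = 8.810×10¹² K⁴.

T ≈ 1720 K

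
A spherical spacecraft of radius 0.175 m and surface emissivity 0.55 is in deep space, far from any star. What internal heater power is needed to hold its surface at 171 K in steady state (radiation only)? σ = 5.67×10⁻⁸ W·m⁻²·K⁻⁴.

P ≈ 10.3 W

P = εσ·4πr²·T⁴.
4πr² = 0.3848 m²; T⁴ = 8.550×10⁸ K⁴.
P = 0.55·5.67×10⁻⁸·0.3848·8.550×10⁸.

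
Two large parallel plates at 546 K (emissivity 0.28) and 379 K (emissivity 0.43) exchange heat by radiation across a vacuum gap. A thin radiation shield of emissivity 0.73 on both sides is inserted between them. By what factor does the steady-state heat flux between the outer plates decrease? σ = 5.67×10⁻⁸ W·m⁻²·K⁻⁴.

Without shield: q₀ = σΔ(T⁴)/(1/ε₁+1/ε₂−1) with denominator 4.897.
With shield the two gaps are in series; the resistances add: (1/ε₁+1/ε_s−1)+(1/ε_s+1/ε₂−1) = 3.941+2.695 = 6.637.
Heat-flux ratio q₀/q = 6.637/4.897.

factor ≈ 1.36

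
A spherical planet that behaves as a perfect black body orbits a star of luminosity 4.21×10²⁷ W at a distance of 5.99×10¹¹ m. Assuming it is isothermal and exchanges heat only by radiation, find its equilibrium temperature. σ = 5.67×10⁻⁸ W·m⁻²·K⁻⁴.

First find the stellar flux at distance d: S = L/(4πd²) = 4.21×10²⁷/(4π·(5.99×10¹¹)²) = 933.7 W/m².
For an isothermal sphere, absorbed (1−a)S·πr² = emitted σ·4πr²·T⁴, so T⁴ = (1−a)S/(4σ).
T⁴ = 1.00·933.7/(4·5.67×10⁻⁸) = 4.117×10⁹ K⁴.

T ≈ 253 K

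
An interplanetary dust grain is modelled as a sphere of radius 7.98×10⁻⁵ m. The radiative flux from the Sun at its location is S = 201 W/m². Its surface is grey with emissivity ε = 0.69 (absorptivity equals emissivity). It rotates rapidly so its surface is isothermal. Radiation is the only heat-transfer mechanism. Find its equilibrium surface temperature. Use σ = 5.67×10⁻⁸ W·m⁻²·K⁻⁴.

T ≈ 173 K

At equilibrium, absorbed power = emitted power.
Absorbing cross-section = πr² = 2.001×10⁻⁸ m²; emitting surface = 4πr² = 8.002×10⁻⁸ m² (ratio 4).
εS·A_cross = εσ·A_surf·T⁴  ⇒  T⁴ = S/(4σ)   (ε cancels).
T⁴ = 201/(4·5.67×10⁻⁸) = 8.862×10⁸ K⁴.
T = (8.862×10⁸)^(1/4).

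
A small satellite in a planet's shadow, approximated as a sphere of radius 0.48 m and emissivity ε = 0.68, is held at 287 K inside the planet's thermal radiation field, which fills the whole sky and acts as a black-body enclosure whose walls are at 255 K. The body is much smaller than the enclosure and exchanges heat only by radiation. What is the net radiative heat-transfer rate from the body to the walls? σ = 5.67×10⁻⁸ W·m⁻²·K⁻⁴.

P_net ≈ 285 W

For a small grey body in a large enclosure: P_net = εσA(T_body⁴ − T_wall⁴).
A = 4πr² = 2.895 m²; T_body⁴ − T_wall⁴ = 6.785×10⁹ − 4.228×10⁹ = 2.556×10⁹ K⁴.
|P_net| = 0.68·5.67×10⁻⁸·2.895·2.556×10⁹.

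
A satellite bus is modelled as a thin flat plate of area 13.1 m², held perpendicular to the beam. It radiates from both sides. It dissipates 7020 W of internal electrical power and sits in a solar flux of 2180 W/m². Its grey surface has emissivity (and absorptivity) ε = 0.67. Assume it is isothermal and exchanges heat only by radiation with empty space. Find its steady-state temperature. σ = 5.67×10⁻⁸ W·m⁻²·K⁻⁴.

T ≈ 403 K

At steady state, absorbed solar power + internal power = radiated power.
Absorbed: α·S·A_cross = 0.67·2180·13.10 = 19130 W (cross-section A).
Total input = 19130 + 7020 = 26150 W.
Radiated: εσ·A_surf·T⁴ with A_surf = 2A = 26.20 m².
T⁴ = 26150/(0.67·5.67×10⁻⁸·26.20) = 2.628×10¹⁰ K⁴.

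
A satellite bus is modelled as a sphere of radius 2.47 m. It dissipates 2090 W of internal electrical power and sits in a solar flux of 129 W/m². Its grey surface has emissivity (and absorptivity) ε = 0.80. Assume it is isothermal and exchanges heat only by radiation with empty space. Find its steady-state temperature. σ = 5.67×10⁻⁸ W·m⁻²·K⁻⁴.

T ≈ 185 K

At steady state, absorbed solar power + internal power = radiated power.
Absorbed: α·S·A_cross = 0.80·129·19.17 = 1978 W (cross-section πr²).
Total input = 1978 + 2090 = 4068 W.
Radiated: εσ·A_surf·T⁴ with A_surf = 4πr² = 76.67 m².
T⁴ = 4068/(0.80·5.67×10⁻⁸·76.67) = 1.170×10⁹ K⁴.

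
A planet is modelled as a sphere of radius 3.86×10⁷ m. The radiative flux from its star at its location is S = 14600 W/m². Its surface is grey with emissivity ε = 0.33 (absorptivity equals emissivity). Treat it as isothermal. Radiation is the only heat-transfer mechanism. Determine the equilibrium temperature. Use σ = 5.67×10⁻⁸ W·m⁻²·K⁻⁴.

At equilibrium, absorbed power = emitted power.
Absorbing cross-section = πr² = 4.681×10¹⁵ m²; emitting surface = 4πr² = 1.872×10¹⁶ m² (ratio 4).
εS·A_cross = εσ·A_surf·T⁴  ⇒  T⁴ = S/(4σ)   (ε cancels).
T⁴ = 14600/(4·5.67×10⁻⁸) = 6.437×10¹⁰ K⁴.
T = (6.437×10¹⁰)^(1/4).

T ≈ 504 K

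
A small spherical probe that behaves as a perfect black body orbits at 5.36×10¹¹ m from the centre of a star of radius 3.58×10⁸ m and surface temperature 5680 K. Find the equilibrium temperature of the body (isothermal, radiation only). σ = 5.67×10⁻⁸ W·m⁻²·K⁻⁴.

The star's surface emits σT_*⁴; at distance d the flux is S = σT_*⁴(R_*/d)².
S = 5.67×10⁻⁸·(5680)⁴·(3.58×10⁸/5.36×10¹¹)² = 26.33 W/m².
For an isothermal sphere T⁴ = (1−a)S/(4σ) = 1.161×10⁸ K⁴.

T ≈ 104 K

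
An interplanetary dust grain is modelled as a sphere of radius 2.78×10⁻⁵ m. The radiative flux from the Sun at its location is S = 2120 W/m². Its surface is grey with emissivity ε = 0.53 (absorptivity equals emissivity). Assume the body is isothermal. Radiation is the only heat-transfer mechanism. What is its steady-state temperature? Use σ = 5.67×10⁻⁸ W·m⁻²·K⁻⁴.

T ≈ 311 K

At equilibrium, absorbed power = emitted power.
Absorbing cross-section = πr² = 2.428×10⁻⁹ m²; emitting surface = 4πr² = 9.712×10⁻⁹ m² (ratio 4).
εS·A_cross = εσ·A_surf·T⁴  ⇒  T⁴ = S/(4σ)   (ε cancels).
T⁴ = 2120/(4·5.67×10⁻⁸) = 9.347×10⁹ K⁴.
T = (9.347×10⁹)^(1/4).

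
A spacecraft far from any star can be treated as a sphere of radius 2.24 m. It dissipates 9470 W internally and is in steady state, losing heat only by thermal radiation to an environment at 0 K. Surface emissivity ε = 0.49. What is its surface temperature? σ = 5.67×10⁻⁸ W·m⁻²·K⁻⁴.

T ≈ 271 K

Steady state: internal power = radiated power, P = εσA T⁴.
Radiating area A = 4πr² = 63.05 m².
T⁴ = P/(εσA) = 9470/(0.49·5.67×10⁻⁸·63.05) = 5.406×10⁹ K⁴.
T = (5.406×10⁹)^(1/4).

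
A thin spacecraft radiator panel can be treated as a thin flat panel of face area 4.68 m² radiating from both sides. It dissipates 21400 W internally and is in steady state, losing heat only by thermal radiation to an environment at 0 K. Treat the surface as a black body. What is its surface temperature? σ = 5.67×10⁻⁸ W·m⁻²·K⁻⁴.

Steady state: internal power = radiated power, P = εσA T⁴.
Radiating area A = 2·4.68 = 9.360 m².
T⁴ = P/(εσA) = 21400/(1.0·5.67×10⁻⁸·9.360) = 4.032×10¹⁰ K⁴.
T = (4.032×10¹⁰)^(1/4).

T ≈ 448 K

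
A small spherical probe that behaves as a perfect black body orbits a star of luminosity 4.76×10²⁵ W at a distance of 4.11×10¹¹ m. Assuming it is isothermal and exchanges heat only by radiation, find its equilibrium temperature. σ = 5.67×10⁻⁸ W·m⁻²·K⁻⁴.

First find the stellar flux at distance d: S = L/(4πd²) = 4.76×10²⁵/(4π·(4.11×10¹¹)²) = 22.42 W/m².
For an isothermal sphere, absorbed (1−a)S·πr² = emitted σ·4πr²·T⁴, so T⁴ = (1−a)S/(4σ).
T⁴ = 1.00·22.42/(4·5.67×10⁻⁸) = 9.887×10⁷ K⁴.

T ≈ 99.7 K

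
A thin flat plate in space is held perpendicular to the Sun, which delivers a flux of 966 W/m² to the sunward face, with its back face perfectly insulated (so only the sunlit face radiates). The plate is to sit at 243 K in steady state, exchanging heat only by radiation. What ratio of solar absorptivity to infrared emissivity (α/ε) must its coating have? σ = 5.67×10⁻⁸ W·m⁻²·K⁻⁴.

α/ε ≈ 0.205

Balance: αS·A = εσ·1A·T⁴ ⇒ α/ε = σT⁴/S.
α/ε = 5.67×10⁻⁸·(243)⁴/966 = 5.67×10⁻⁸·3.487×10⁹/966.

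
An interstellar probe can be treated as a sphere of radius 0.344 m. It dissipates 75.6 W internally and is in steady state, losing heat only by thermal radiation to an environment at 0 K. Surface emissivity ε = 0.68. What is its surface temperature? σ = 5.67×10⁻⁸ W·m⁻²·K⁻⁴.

Steady state: internal power = radiated power, P = εσA T⁴.
Radiating area A = 4πr² = 1.487 m².
T⁴ = P/(εσA) = 75.6/(0.68·5.67×10⁻⁸·1.487) = 1.319×10⁹ K⁴.
T = (1.319×10⁹)^(1/4).

T ≈ 191 K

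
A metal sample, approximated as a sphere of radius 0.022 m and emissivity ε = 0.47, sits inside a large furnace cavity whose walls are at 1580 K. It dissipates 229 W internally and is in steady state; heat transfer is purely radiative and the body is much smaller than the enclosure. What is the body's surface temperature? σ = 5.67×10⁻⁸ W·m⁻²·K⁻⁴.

T ≈ 1660 K

For a small grey body in a large enclosure, net radiated power = εσA(T⁴ − T_w⁴).
Steady state: P = εσA(T⁴ − T_w⁴) with A = 4πr² = 0.006082 m².
T⁴ = P/(εσA) + T_w⁴ = 229/(0.47·5.67×10⁻⁸·0.006082) + (1580)⁴
    = 1.413×10¹² + 6.232×10¹² = 7.645×10¹² K⁴.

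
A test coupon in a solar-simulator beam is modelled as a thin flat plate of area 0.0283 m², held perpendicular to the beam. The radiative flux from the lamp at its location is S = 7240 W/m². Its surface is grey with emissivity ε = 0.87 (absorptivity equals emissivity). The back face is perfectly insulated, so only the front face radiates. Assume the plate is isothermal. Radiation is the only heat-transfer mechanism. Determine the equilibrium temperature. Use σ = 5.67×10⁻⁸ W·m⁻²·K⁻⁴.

At equilibrium, absorbed power = emitted power.
Absorbing cross-section = A = 0.02830 m²; emitting surface = A = 0.02830 m² (ratio 1).
εS·A_cross = εσ·A_surf·T⁴  ⇒  T⁴ = S/(1σ)   (ε cancels).
T⁴ = 7240/(1·5.67×10⁻⁸) = 1.277×10¹¹ K⁴.
T = (1.277×10¹¹)^(1/4).

T ≈ 598 K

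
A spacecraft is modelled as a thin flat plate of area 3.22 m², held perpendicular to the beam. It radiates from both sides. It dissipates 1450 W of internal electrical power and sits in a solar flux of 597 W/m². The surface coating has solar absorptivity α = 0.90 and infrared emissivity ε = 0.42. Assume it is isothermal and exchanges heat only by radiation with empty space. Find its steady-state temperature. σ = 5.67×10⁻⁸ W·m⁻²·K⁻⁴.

T ≈ 379 K

At steady state, absorbed solar power + internal power = radiated power.
Absorbed: α·S·A_cross = 0.90·597·3.220 = 1730 W (cross-section A).
Total input = 1730 + 1450 = 3180 W.
Radiated: εσ·A_surf·T⁴ with A_surf = 2A = 6.440 m².
T⁴ = 3180/(0.42·5.67×10⁻⁸·6.440) = 2.074×10¹⁰ K⁴.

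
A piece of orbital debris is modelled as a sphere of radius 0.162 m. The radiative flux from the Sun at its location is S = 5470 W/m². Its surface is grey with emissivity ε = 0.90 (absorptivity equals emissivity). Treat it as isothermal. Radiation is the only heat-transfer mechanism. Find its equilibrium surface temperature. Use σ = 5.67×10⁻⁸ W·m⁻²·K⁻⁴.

T ≈ 394 K

At equilibrium, absorbed power = emitted power.
Absorbing cross-section = πr² = 0.08245 m²; emitting surface = 4πr² = 0.3298 m² (ratio 4).
εS·A_cross = εσ·A_surf·T⁴  ⇒  T⁴ = S/(4σ)   (ε cancels).
T⁴ = 5470/(4·5.67×10⁻⁸) = 2.412×10¹⁰ K⁴.
T = (2.412×10¹⁰)^(1/4).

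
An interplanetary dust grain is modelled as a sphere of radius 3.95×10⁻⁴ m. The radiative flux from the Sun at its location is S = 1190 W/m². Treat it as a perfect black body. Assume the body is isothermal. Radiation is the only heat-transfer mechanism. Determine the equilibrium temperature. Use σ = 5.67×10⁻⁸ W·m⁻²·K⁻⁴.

At equilibrium, absorbed power = emitted power.
Absorbing cross-section = πr² = 4.902×10⁻⁷ m²; emitting surface = 4πr² = 1.961×10⁻⁶ m² (ratio 4).
S·A_cross = εσ·A_surf·T⁴  ⇒  T⁴ = S/(4σ).
T⁴ = 1.00·1190/(4·5.67×10⁻⁸) = 5.247×10⁹ K⁴.
T = (5.247×10⁹)^(1/4).

T ≈ 269 K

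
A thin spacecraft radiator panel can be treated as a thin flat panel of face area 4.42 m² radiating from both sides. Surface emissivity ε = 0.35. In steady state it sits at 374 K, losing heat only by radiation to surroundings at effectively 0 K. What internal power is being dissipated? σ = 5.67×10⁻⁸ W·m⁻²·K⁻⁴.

P ≈ 3430 W

Steady state: P = εσA T⁴.
A = 2·4.42 = 8.840 m²; T⁴ = (374)⁴ = 1.957×10¹⁰ K⁴.
P = 0.35 × 5.67×10⁻⁸ × 8.840 × 1.957×10¹⁰.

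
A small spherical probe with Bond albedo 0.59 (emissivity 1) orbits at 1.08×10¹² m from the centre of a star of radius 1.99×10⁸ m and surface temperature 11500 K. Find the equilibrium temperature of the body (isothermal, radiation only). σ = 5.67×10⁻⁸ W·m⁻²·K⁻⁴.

The star's surface emits σT_*⁴; at distance d the flux is S = σT_*⁴(R_*/d)².
S = 5.67×10⁻⁸·(11500)⁴·(1.99×10⁸/1.08×10¹²)² = 33.67 W/m².
For an isothermal sphere T⁴ = (1−a)S/(4σ) = 6.087×10⁷ K⁴.

T ≈ 88.3 K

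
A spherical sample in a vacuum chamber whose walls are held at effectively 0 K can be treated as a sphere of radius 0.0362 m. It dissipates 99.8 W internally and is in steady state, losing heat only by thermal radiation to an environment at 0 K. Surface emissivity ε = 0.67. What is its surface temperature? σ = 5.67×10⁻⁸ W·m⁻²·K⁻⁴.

Steady state: internal power = radiated power, P = εσA T⁴.
Radiating area A = 4πr² = 0.01647 m².
T⁴ = P/(εσA) = 99.8/(0.67·5.67×10⁻⁸·0.01647) = 1.595×10¹¹ K⁴.
T = (1.595×10¹¹)^(1/4).

T ≈ 632 K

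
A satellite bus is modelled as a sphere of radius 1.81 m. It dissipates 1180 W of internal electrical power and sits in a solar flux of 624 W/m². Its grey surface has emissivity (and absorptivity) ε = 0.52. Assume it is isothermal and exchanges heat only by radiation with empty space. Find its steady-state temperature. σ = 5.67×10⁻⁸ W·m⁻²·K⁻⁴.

T ≈ 247 K

At steady state, absorbed solar power + internal power = radiated power.
Absorbed: α·S·A_cross = 0.52·624·10.29 = 3340 W (cross-section πr²).
Total input = 3340 + 1180 = 4520 W.
Radiated: εσ·A_surf·T⁴ with A_surf = 4πr² = 41.17 m².
T⁴ = 4520/(0.52·5.67×10⁻⁸·41.17) = 3.723×10⁹ K⁴.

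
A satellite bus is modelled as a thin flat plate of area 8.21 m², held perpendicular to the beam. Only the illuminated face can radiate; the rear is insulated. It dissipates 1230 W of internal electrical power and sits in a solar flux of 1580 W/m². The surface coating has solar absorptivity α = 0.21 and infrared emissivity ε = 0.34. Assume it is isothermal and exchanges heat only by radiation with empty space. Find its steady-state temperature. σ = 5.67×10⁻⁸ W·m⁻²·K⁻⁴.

At steady state, absorbed solar power + internal power = radiated power.
Absorbed: α·S·A_cross = 0.21·1580·8.210 = 2724 W (cross-section A).
Total input = 2724 + 1230 = 3954 W.
Radiated: εσ·A_surf·T⁴ with A_surf = A = 8.210 m².
T⁴ = 3954/(0.34·5.67×10⁻⁸·8.210) = 2.498×10¹⁰ K⁴.

T ≈ 398 K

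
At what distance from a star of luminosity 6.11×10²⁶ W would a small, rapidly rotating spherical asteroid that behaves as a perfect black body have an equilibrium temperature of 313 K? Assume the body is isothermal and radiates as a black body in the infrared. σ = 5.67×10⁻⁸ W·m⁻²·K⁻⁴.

For an isothermal black-emitting sphere, (1−a)S·πr² = σ·4πr²·T⁴ ⇒ S = 4σT⁴/(1−a).
S = 4·5.67×10⁻⁸·(313)⁴/1.00 = 2177 W/m².
Flux falls as S = L/(4πd²), so d = √(L/(4πS)) = √(6.11×10²⁶/(4π·2177)).

d ≈ 1.49×10¹¹ m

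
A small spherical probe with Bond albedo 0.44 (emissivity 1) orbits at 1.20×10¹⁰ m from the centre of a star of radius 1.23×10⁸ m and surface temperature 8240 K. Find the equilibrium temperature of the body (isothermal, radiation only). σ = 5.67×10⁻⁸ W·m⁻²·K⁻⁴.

The star's surface emits σT_*⁴; at distance d the flux is S = σT_*⁴(R_*/d)².
S = 5.67×10⁻⁸·(8240)⁴·(1.23×10⁸/1.20×10¹⁰)² = 27460 W/m².
For an isothermal sphere T⁴ = (1−a)S/(4σ) = 6.781×10¹⁰ K⁴.

T ≈ 510 K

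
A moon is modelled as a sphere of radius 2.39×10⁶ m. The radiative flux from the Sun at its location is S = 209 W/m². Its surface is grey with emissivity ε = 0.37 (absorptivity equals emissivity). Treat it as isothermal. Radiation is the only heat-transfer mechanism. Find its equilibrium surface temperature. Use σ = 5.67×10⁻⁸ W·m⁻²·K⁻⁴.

At equilibrium, absorbed power = emitted power.
Absorbing cross-section = πr² = 1.795×10¹³ m²; emitting surface = 4πr² = 7.178×10¹³ m² (ratio 4).
εS·A_cross = εσ·A_surf·T⁴  ⇒  T⁴ = S/(4σ)   (ε cancels).
T⁴ = 209/(4·5.67×10⁻⁸) = 9.215×10⁸ K⁴.
T = (9.215×10⁸)^(1/4).

T ≈ 174 K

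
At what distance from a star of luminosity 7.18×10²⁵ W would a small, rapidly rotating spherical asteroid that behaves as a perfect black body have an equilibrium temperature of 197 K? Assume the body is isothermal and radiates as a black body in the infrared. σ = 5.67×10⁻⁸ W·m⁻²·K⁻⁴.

For an isothermal black-emitting sphere, (1−a)S·πr² = σ·4πr²·T⁴ ⇒ S = 4σT⁴/(1−a).
S = 4·5.67×10⁻⁸·(197)⁴/1.00 = 341.6 W/m².
Flux falls as S = L/(4πd²), so d = √(L/(4πS)) = √(7.18×10²⁵/(4π·341.6)).

d ≈ 1.29×10¹¹ m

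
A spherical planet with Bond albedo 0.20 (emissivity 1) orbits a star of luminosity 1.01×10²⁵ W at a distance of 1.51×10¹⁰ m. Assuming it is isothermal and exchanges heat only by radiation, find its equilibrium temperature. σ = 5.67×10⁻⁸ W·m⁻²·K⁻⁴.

T ≈ 334 K

First find the stellar flux at distance d: S = L/(4πd²) = 1.01×10²⁵/(4π·(1.51×10¹⁰)²) = 3525 W/m².
For an isothermal sphere, absorbed (1−a)S·πr² = emitted σ·4πr²·T⁴, so T⁴ = (1−a)S/(4σ).
T⁴ = 0.800·3525/(4·5.67×10⁻⁸) = 1.243×10¹⁰ K⁴.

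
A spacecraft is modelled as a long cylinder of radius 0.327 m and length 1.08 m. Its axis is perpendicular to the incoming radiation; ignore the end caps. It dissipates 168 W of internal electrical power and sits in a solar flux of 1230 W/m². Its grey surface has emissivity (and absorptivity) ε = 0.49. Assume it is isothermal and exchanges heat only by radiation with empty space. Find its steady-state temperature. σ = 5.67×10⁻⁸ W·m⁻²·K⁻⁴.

T ≈ 313 K

At steady state, absorbed solar power + internal power = radiated power.
Absorbed: α·S·A_cross = 0.49·1230·0.7063 = 425.7 W (cross-section 2rL).
Total input = 425.7 + 168 = 593.7 W.
Radiated: εσ·A_surf·T⁴ with A_surf = 2πrL = 2.219 m².
T⁴ = 593.7/(0.49·5.67×10⁻⁸·2.219) = 9.630×10⁹ K⁴.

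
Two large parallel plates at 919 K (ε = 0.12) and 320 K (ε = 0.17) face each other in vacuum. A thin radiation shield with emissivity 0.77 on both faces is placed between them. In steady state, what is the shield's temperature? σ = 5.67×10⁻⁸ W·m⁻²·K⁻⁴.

T_s ≈ 742 K

In steady state the net flux on the hot side equals that on the cold side.
σ(T₁⁴−T_s⁴)/D₁ = σ(T_s⁴−T₂⁴)/D₂, with D₁ = 1/ε₁+1/ε_s−1 = 8.632, D₂ = 1/ε_s+1/ε₂−1 = 6.181.
Solve for T_s⁴: T_s⁴ = (D₂·T₁⁴ + D₁·T₂⁴)/(D₁+D₂) = 3.037×10¹¹ K⁴.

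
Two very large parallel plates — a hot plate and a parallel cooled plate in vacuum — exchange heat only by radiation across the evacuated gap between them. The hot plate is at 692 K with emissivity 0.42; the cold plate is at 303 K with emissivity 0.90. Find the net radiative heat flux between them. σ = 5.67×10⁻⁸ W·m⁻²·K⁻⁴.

For two infinite grey parallel plates, q = σ(T₁⁴ − T₂⁴)/(1/ε₁ + 1/ε₂ − 1).
T₁⁴ − T₂⁴ = 2.293×10¹¹ − 8.429×10⁹ = 2.209×10¹¹ K⁴.
1/ε₁ + 1/ε₂ − 1 = 2.381 + 1.111 − 1 = 2.492.
q = 5.67×10⁻⁸ × 2.209×10¹¹ / 2.492.

q ≈ 5030 W/m²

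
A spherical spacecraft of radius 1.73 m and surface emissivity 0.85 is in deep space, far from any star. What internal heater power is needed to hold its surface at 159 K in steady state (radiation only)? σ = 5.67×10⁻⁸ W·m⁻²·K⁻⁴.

P = εσ·4πr²·T⁴.
4πr² = 37.61 m²; T⁴ = 6.391×10⁸ K⁴.
P = 0.85·5.67×10⁻⁸·37.61·6.391×10⁸.

P ≈ 1160 W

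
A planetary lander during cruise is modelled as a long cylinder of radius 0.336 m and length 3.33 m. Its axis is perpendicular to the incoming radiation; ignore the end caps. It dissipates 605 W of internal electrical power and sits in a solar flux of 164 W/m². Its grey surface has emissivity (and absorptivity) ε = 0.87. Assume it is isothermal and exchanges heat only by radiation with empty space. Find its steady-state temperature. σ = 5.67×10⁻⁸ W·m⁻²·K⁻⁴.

T ≈ 227 K

At steady state, absorbed solar power + internal power = radiated power.
Absorbed: α·S·A_cross = 0.87·164·2.238 = 319.3 W (cross-section 2rL).
Total input = 319.3 + 605 = 924.3 W.
Radiated: εσ·A_surf·T⁴ with A_surf = 2πrL = 7.030 m².
T⁴ = 924.3/(0.87·5.67×10⁻⁸·7.030) = 2.665×10⁹ K⁴.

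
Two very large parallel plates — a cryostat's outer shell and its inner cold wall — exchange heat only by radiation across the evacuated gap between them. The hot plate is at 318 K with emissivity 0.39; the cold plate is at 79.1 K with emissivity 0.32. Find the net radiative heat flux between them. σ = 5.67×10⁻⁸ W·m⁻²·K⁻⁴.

For two infinite grey parallel plates, q = σ(T₁⁴ − T₂⁴)/(1/ε₁ + 1/ε₂ − 1).
T₁⁴ − T₂⁴ = 1.023×10¹⁰ − 3.915×10⁷ = 1.019×10¹⁰ K⁴.
1/ε₁ + 1/ε₂ − 1 = 2.564 + 3.125 − 1 = 4.689.
q = 5.67×10⁻⁸ × 1.019×10¹⁰ / 4.689.

q ≈ 123 W/m²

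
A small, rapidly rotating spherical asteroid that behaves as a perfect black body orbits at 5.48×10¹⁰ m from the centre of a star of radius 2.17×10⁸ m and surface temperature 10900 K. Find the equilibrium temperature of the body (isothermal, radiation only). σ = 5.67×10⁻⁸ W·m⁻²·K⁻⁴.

T ≈ 485 K

The star's surface emits σT_*⁴; at distance d the flux is S = σT_*⁴(R_*/d)².
S = 5.67×10⁻⁸·(10900)⁴·(2.17×10⁸/5.48×10¹⁰)² = 12550 W/m².
For an isothermal sphere T⁴ = (1−a)S/(4σ) = 5.534×10¹⁰ K⁴.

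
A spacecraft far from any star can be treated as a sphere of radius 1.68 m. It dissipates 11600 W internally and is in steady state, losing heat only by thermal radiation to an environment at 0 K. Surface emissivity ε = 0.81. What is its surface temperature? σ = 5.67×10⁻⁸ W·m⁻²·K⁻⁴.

T ≈ 290 K

Steady state: internal power = radiated power, P = εσA T⁴.
Radiating area A = 4πr² = 35.47 m².
T⁴ = P/(εσA) = 11600/(0.81·5.67×10⁻⁸·35.47) = 7.121×10⁹ K⁴.
T = (7.121×10⁹)^(1/4).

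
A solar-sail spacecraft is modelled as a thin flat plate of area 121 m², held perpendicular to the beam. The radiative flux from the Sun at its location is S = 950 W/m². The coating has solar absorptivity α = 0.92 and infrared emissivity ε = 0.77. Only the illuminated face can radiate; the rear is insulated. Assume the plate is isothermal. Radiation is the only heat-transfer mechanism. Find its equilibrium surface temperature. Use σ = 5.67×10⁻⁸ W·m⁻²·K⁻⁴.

T ≈ 376 K

At equilibrium, absorbed power = emitted power.
Absorbing cross-section = A = 121.0 m²; emitting surface = A = 121.0 m² (ratio 1).
αS·A_cross = εσ·A_surf·T⁴  ⇒  T⁴ = αS/(ε·1σ).
T⁴ = 0.920·950/(0.77·1·5.67×10⁻⁸) = 2.002×10¹⁰ K⁴.
T = (2.002×10¹⁰)^(1/4).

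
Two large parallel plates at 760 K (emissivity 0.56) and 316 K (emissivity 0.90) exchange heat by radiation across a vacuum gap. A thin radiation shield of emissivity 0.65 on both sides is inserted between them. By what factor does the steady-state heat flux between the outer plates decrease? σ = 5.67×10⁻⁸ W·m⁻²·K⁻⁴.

factor ≈ 2.09

Without shield: q₀ = σΔ(T⁴)/(1/ε₁+1/ε₂−1) with denominator 1.897.
With shield the two gaps are in series; the resistances add: (1/ε₁+1/ε_s−1)+(1/ε_s+1/ε₂−1) = 2.324+1.650 = 3.974.
Heat-flux ratio q₀/q = 3.974/1.897.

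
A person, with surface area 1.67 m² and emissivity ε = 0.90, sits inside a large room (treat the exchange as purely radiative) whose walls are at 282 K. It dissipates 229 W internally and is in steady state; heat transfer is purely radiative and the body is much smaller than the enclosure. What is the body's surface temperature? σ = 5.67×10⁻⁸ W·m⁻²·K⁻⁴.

T ≈ 308 K

For a small grey body in a large enclosure, net radiated power = εσA(T⁴ − T_w⁴).
Steady state: P = εσA(T⁴ − T_w⁴) with A = 1.67 m².
T⁴ = P/(εσA) + T_w⁴ = 229/(0.90·5.67×10⁻⁸·1.670) + (282)⁴
    = 2.687×10⁹ + 6.324×10⁹ = 9.011×10⁹ K⁴.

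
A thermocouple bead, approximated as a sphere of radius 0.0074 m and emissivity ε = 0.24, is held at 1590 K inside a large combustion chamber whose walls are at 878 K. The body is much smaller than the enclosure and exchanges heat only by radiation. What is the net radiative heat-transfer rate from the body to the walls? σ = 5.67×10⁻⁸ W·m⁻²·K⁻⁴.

For a small grey body in a large enclosure: P_net = εσA(T_body⁴ − T_wall⁴).
A = 4πr² = 6.881×10⁻⁴ m²; T_body⁴ − T_wall⁴ = 6.391×10¹² − 5.943×10¹¹ = 5.797×10¹² K⁴.
|P_net| = 0.24·5.67×10⁻⁸·6.881×10⁻⁴·5.797×10¹².

P_net ≈ 54.3 W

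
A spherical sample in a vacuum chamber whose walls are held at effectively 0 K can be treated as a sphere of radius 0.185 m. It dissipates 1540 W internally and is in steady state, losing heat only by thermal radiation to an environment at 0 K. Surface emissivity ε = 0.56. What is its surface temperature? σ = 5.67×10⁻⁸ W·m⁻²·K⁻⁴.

Steady state: internal power = radiated power, P = εσA T⁴.
Radiating area A = 4πr² = 0.4301 m².
T⁴ = P/(εσA) = 1540/(0.56·5.67×10⁻⁸·0.4301) = 1.128×10¹¹ K⁴.
T = (1.128×10¹¹)^(1/4).

T ≈ 579 K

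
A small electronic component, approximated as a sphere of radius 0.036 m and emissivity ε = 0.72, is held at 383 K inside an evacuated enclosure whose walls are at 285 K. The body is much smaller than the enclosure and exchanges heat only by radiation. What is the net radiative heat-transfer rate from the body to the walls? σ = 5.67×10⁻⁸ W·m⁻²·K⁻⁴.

For a small grey body in a large enclosure: P_net = εσA(T_body⁴ − T_wall⁴).
A = 4πr² = 0.01629 m²; T_body⁴ − T_wall⁴ = 2.152×10¹⁰ − 6.598×10⁹ = 1.492×10¹⁰ K⁴.
|P_net| = 0.72·5.67×10⁻⁸·0.01629·1.492×10¹⁰.

P_net ≈ 9.92 W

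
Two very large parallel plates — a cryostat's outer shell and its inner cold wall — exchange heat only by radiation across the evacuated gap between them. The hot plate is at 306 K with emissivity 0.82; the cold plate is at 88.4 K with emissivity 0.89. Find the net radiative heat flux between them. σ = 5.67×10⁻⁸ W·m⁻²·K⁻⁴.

For two infinite grey parallel plates, q = σ(T₁⁴ − T₂⁴)/(1/ε₁ + 1/ε₂ − 1).
T₁⁴ − T₂⁴ = 8.768×10⁹ − 6.107×10⁷ = 8.707×10⁹ K⁴.
1/ε₁ + 1/ε₂ − 1 = 1.220 + 1.124 − 1 = 1.343.
q = 5.67×10⁻⁸ × 8.707×10⁹ / 1.343.

q ≈ 368 W/m²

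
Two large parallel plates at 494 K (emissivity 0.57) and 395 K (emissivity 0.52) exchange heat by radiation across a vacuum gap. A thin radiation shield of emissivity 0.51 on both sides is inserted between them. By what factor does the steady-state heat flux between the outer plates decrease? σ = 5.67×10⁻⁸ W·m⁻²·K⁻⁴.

Without shield: q₀ = σΔ(T⁴)/(1/ε₁+1/ε₂−1) with denominator 2.677.
With shield the two gaps are in series; the resistances add: (1/ε₁+1/ε_s−1)+(1/ε_s+1/ε₂−1) = 2.715+2.884 = 5.599.
Heat-flux ratio q₀/q = 5.599/2.677.

factor ≈ 2.09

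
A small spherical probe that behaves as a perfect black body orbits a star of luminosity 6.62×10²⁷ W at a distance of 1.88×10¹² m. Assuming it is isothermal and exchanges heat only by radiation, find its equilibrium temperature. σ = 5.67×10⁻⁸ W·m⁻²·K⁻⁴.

First find the stellar flux at distance d: S = L/(4πd²) = 6.62×10²⁷/(4π·(1.88×10¹²)²) = 149.1 W/m².
For an isothermal sphere, absorbed (1−a)S·πr² = emitted σ·4πr²·T⁴, so T⁴ = (1−a)S/(4σ).
T⁴ = 1.00·149.1/(4·5.67×10⁻⁸) = 6.572×10⁸ K⁴.

T ≈ 160 K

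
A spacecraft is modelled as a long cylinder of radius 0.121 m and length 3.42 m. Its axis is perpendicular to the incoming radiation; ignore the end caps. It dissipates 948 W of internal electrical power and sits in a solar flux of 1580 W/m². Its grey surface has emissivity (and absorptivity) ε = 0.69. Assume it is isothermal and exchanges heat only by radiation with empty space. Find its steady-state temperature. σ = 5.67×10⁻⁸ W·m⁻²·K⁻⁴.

T ≈ 367 K

At steady state, absorbed solar power + internal power = radiated power.
Absorbed: α·S·A_cross = 0.69·1580·0.8276 = 902.3 W (cross-section 2rL).
Total input = 902.3 + 948 = 1850 W.
Radiated: εσ·A_surf·T⁴ with A_surf = 2πrL = 2.600 m².
T⁴ = 1850/(0.69·5.67×10⁻⁸·2.600) = 1.819×10¹⁰ K⁴.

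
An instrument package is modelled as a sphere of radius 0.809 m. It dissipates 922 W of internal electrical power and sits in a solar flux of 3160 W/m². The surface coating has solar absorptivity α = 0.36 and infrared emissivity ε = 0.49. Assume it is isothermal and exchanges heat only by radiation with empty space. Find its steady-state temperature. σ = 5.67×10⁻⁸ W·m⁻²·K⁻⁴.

T ≈ 346 K

At steady state, absorbed solar power + internal power = radiated power.
Absorbed: α·S·A_cross = 0.36·3160·2.056 = 2339 W (cross-section πr²).
Total input = 2339 + 922 = 3261 W.
Radiated: εσ·A_surf·T⁴ with A_surf = 4πr² = 8.224 m².
T⁴ = 3261/(0.49·5.67×10⁻⁸·8.224) = 1.427×10¹⁰ K⁴.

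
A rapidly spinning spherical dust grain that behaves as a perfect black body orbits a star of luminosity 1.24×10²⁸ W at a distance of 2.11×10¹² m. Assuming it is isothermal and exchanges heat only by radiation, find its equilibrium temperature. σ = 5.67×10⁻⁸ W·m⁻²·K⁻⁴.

First find the stellar flux at distance d: S = L/(4πd²) = 1.24×10²⁸/(4π·(2.11×10¹²)²) = 221.6 W/m².
For an isothermal sphere, absorbed (1−a)S·πr² = emitted σ·4πr²·T⁴, so T⁴ = (1−a)S/(4σ).
T⁴ = 1.00·221.6/(4·5.67×10⁻⁸) = 9.772×10⁸ K⁴.

T ≈ 177 K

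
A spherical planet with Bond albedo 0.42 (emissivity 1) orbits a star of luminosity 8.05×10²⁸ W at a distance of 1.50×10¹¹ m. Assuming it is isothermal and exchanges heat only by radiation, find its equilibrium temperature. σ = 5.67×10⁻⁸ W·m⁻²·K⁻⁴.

T ≈ 924 K

First find the stellar flux at distance d: S = L/(4πd²) = 8.05×10²⁸/(4π·(1.50×10¹¹)²) = 2.847×10⁵ W/m².
For an isothermal sphere, absorbed (1−a)S·πr² = emitted σ·4πr²·T⁴, so T⁴ = (1−a)S/(4σ).
T⁴ = 0.580·2.847×10⁵/(4·5.67×10⁻⁸) = 7.281×10¹¹ K⁴.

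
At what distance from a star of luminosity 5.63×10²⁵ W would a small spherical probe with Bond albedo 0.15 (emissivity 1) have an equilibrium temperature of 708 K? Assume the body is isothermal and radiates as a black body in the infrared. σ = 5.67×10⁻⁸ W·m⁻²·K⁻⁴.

d ≈ 8.17×10⁹ m

For an isothermal black-emitting sphere, (1−a)S·πr² = σ·4πr²·T⁴ ⇒ S = 4σT⁴/(1−a).
S = 4·5.67×10⁻⁸·(708)⁴/0.850 = 67040 W/m².
Flux falls as S = L/(4πd²), so d = √(L/(4πS)) = √(5.63×10²⁵/(4π·67040)).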